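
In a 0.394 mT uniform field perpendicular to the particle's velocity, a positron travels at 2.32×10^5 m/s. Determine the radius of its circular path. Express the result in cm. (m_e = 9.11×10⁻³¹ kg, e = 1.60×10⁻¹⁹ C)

r ≈ 0.335 cm

The magnetic force provides the centripetal force: qvB = mv²/r, so r = mv/(qB).
r = (9.11×10^-31 kg)(2.32×10^5 m/s) / [(1×1.60×10^-19 C)(3.94×10^-4 T)] = 3.35×10^-3 m.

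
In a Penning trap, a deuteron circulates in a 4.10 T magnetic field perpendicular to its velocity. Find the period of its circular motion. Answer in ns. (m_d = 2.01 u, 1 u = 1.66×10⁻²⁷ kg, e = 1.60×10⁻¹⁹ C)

The cyclotron period is independent of speed: T = 2πm/(qB).
T = 2π(3.34×10^-27) / [(1×1.60×10^-19)(4.10)] = 3.20×10^-8 s.

T ≈ 32.0 ns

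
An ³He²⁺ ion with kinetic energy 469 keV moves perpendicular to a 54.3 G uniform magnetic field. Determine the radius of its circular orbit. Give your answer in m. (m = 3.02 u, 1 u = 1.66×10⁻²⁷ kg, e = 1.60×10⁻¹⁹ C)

r ≈ 15.8 m

Convert the energy: K = 469 keV = 7.50×10^-14 J.
v = √(2K/m) = √(2·7.50×10^-14/5.01×10^-27) = 5.47×10^6 m/s.
r = mv/(qB) = (5.01×10^-27)(5.47×10^6) / [(2×1.60×10^-19)(5.43×10^-3)] = 15.8 m.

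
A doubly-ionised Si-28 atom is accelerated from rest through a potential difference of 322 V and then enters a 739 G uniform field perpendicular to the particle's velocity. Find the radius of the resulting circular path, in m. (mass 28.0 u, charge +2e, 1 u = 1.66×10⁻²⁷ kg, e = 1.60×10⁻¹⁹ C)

r ≈ 0.131 m

The kinetic energy gained is K = qV = (2×1.60×10^-19)(322) = 1.03×10^-16 J.
v = √(2K/m) = 6.66×10^4 m/s.
r = mv/(qB) = (4.65×10^-26)(6.66×10^4) / [(2×1.60×10^-19)(0.0739)] = 0.131 m.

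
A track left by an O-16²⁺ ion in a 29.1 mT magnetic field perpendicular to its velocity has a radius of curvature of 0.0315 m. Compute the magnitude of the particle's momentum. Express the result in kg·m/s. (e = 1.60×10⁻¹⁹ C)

Since qvB = mv²/r, the momentum p = mv = qBr.
p = (2×1.60×10^-19)(0.0291)(0.0315) = 2.93×10^-22 kg·m/s.

p ≈ 2.93×10^-22 kg·m/s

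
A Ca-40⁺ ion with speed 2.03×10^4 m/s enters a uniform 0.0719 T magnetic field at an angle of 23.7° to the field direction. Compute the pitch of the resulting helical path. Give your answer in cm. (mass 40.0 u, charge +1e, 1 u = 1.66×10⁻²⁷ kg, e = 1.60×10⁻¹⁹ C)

The velocity component along B is v∥ = v cos23.7° = 1.86×10^4 m/s.
The cyclotron period T = 2πm/(qB) = 3.63×10^-5 s is set by m, q, B alone.
Pitch = v∥·T = (1.86×10^4)(3.63×10^-5) = 0.674 m.

pitch ≈ 67.4 cm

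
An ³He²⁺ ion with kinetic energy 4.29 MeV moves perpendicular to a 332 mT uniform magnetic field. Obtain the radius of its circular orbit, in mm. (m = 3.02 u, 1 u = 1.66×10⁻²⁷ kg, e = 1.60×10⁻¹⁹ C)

Convert the energy: K = 4.29 MeV = 6.86×10^-13 J.
v = √(2K/m) = √(2·6.86×10^-13/5.01×10^-27) = 1.65×10^7 m/s.
r = mv/(qB) = (5.01×10^-27)(1.65×10^7) / [(2×1.60×10^-19)(0.332)] = 0.781 m.

r ≈ 781 mm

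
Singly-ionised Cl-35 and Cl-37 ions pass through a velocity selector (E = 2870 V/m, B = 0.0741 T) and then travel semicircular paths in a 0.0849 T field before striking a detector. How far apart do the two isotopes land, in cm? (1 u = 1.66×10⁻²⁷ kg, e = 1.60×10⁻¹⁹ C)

Both emerge at v = E/B₁ = 3.87×10^4 m/s.
r = mv/(qB₂), so r₁ = 0.16566 m and r₂ = 0.17512 m, giving Δr = 9.47×10^-3 m.
After a semicircle each ion lands a diameter 2r from the entry slit, so the separation is 2Δr = 0.0189 m.

Δd ≈ 1.89 cm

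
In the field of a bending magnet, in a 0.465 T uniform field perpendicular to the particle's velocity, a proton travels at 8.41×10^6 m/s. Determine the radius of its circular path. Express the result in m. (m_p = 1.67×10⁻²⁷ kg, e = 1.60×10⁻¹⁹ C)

r ≈ 0.189 m

The magnetic force provides the centripetal force: qvB = mv²/r, so r = mv/(qB).
r = (1.67×10^-27 kg)(8.41×10^6 m/s) / [(1×1.60×10^-19 C)(0.465 T)] = 0.189 m.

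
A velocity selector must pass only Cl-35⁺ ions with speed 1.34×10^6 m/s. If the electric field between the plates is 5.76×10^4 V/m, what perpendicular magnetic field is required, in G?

B ≈ 430 G

qE = qvB ⇒ B = E/v = (5.76×10^4) / (1.34×10^6) = 0.0430 T.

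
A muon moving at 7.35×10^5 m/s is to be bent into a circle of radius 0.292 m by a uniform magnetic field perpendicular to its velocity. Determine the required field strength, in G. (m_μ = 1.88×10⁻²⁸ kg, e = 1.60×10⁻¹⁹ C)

B ≈ 29.6 G

qvB = mv²/r gives B = mv/(qr).
B = (1.88×10^-28)(7.35×10^5) / [(1×1.60×10^-19)(0.292)] = 2.96×10^-3 T.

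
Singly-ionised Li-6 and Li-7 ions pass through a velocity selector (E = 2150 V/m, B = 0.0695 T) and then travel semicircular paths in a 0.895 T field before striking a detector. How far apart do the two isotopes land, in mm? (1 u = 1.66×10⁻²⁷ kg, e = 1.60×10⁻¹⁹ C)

Δd ≈ 0.717 mm

Both emerge at v = E/B₁ = 3.09×10^4 m/s.
r = mv/(qB₂), so r₁ = 2.152×10^-3 m and r₂ = 2.510×10^-3 m, giving Δr = 3.59×10^-4 m.
After a semicircle each ion lands a diameter 2r from the entry slit, so the separation is 2Δr = 7.17×10^-4 m.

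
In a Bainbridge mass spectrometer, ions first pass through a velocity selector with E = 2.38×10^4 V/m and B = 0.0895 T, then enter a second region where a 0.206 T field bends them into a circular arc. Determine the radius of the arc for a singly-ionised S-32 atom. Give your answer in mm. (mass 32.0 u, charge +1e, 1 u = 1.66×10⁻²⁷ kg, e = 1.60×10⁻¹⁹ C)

r ≈ 429 mm

The selector passes v = E/B = 2.38×10^4/0.0895 = 2.66×10^5 m/s.
In the deflection region, r = mv/(qB₂) = (5.31×10^-26)(2.66×10^5) / [(1×1.60×10^-19)(0.206)] = 0.429 m.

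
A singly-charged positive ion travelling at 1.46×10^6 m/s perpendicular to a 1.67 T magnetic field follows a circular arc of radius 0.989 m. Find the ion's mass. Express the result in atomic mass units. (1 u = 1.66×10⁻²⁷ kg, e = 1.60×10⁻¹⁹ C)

qvB = mv²/r ⇒ m = qBr/v.
m = (1×1.60×10^-19)(1.67)(0.989) / (1.46×10^6) = 1.81×10^-25 kg = 109 u.

m ≈ 109 u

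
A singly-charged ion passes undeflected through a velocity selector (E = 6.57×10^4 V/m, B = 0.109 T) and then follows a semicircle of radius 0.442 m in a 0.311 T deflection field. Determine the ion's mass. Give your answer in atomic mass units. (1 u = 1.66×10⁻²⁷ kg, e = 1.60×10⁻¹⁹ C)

m ≈ 22.0 u

v = E/B₁ = 6.03×10^5 m/s.
From r = mv/(qB₂), m = qB₂r/v = (1×1.60×10^-19)(0.311)(0.442) / (6.03×10^5) = 3.65×10^-26 kg.
In atomic mass units: m = 3.65×10^-26 / 1.66×10^-27 = 22.0 u.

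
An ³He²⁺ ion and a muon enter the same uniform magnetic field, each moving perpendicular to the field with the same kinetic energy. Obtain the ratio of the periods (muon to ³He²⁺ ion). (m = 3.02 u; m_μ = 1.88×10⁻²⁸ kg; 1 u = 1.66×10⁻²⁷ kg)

T = 2πm/(qB) is independent of speed, so T₂/T₁ = (m₂/q₂)/(m₁/q₁).
T_{muon}/T_{³He²⁺ ion} = (1.88×10^-28/1e) / (5.01×10^-27/2e) = 0.0750.

ratio ≈ 0.0750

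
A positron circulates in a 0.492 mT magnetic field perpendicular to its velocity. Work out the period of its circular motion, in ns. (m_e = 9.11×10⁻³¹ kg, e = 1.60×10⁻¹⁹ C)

The cyclotron period is independent of speed: T = 2πm/(qB).
T = 2π(9.11×10^-31) / [(1×1.60×10^-19)(4.92×10^-4)] = 7.27×10^-8 s.

T ≈ 72.7 ns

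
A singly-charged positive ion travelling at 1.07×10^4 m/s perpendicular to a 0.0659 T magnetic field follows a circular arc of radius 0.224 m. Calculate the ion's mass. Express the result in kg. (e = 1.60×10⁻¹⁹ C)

qvB = mv²/r ⇒ m = qBr/v.
m = (1×1.60×10^-19)(0.0659)(0.224) / (1.07×10^4) = 2.21×10^-25 kg.

m ≈ 2.21×10^-25 kg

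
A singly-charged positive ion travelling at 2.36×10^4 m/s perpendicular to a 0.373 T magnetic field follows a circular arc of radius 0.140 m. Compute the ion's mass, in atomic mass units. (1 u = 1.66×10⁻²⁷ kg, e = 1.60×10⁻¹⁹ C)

m ≈ 213 u

qvB = mv²/r ⇒ m = qBr/v.
m = (1×1.60×10^-19)(0.373)(0.140) / (2.36×10^4) = 3.54×10^-25 kg = 213 u.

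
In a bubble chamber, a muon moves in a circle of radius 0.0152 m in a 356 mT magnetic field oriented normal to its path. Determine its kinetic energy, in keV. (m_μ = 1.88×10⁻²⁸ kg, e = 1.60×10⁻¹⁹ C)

K ≈ 12.5 keV

v = qBr/m = (1×1.60×10^-19)(0.356)(0.0152) / (1.88×10^-28) = 4.61×10^6 m/s.
K = ½mv² = 0.5·(1.88×10^-28)·(4.61×10^6)² = 1.99×10^-15 J = 12.5 keV.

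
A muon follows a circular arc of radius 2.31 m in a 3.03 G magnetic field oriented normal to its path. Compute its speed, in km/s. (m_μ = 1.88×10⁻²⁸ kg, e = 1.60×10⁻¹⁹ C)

v ≈ 596 km/s

From qvB = mv²/r, v = qBr/m.
v = (1×1.60×10^-19)(3.03×10^-4)(2.31) / (1.88×10^-28) = 5.96×10^5 m/s.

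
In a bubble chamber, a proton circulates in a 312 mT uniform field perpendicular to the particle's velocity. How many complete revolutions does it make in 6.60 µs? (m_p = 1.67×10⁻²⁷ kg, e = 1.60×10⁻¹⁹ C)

T = 2πm/(qB) = 2π(1.67×10^-27) / [(1×1.60×10^-19)(0.312)] = 2.1019×10^-7 s.
N = t/T = 6.60×10^-6 / 2.1019×10^-7 ≈ 31.40, so 31 complete revolutions.

N = 31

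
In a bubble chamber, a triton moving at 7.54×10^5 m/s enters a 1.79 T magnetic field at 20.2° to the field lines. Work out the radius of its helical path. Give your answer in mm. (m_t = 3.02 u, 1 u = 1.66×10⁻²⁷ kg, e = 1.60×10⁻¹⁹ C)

r ≈ 4.56 mm

Only the perpendicular component v⊥ = v sin20.2° = 2.60×10^5 m/s is bent by the field.
r = m v⊥ /(qB) = (5.01×10^-27)(2.60×10^5) / [(1×1.60×10^-19)(1.79)] = 4.56×10^-3 m.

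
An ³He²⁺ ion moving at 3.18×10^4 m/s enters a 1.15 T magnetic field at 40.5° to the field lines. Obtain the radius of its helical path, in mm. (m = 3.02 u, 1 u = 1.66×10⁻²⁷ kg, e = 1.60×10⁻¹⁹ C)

r ≈ 0.281 mm

Only the perpendicular component v⊥ = v sin40.5° = 2.07×10^4 m/s is bent by the field.
r = m v⊥ /(qB) = (5.01×10^-27)(2.07×10^4) / [(2×1.60×10^-19)(1.15)] = 2.81×10^-4 m.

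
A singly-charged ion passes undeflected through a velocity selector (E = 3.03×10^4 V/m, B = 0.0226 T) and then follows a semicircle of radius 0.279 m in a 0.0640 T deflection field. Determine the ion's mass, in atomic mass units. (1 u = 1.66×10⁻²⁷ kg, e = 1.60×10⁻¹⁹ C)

m ≈ 1.28 u

v = E/B₁ = 1.34×10^6 m/s.
From r = mv/(qB₂), m = qB₂r/v = (1×1.60×10^-19)(0.0640)(0.279) / (1.34×10^6) = 2.13×10^-27 kg.
In atomic mass units: m = 2.13×10^-27 / 1.66×10^-27 = 1.28 u.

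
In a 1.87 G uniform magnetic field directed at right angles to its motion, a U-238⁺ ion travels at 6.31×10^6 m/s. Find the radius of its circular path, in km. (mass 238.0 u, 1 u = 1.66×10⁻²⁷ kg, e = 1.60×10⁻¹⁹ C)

r ≈ 83.3 km

The magnetic force provides the centripetal force: qvB = mv²/r, so r = mv/(qB).
r = (3.95×10^-25 kg)(6.31×10^6 m/s) / [(1×1.60×10^-19 C)(1.87×10^-4 T)] = 8.33×10^4 m.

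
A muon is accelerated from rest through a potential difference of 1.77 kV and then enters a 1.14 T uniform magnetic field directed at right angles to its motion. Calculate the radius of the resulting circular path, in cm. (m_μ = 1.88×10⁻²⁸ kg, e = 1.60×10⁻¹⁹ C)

The kinetic energy gained is K = qV = (1×1.60×10^-19)(1770) = 2.83×10^-16 J.
v = √(2K/m) = 1.74×10^6 m/s.
r = mv/(qB) = (1.88×10^-28)(1.74×10^6) / [(1×1.60×10^-19)(1.14)] = 1.79×10^-3 m.

r ≈ 0.179 cm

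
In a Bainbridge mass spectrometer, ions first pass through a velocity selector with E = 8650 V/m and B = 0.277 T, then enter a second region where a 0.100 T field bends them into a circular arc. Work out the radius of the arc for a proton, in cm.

The selector passes v = E/B = 8650/0.277 = 3.12×10^4 m/s.
In the deflection region, r = mv/(qB₂) = (1.67×10^-27)(3.12×10^4) / [(1×1.60×10^-19)(0.100)] = 3.26×10^-3 m.

r ≈ 0.326 cm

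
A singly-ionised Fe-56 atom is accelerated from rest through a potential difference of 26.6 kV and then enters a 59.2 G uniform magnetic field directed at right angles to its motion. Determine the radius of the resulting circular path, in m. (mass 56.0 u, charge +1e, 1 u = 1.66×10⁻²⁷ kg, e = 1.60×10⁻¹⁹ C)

r ≈ 29.7 m

The kinetic energy gained is K = qV = (1×1.60×10^-19)(2.66×10^4) = 4.26×10^-15 J.
v = √(2K/m) = 3.03×10^5 m/s.
r = mv/(qB) = (9.30×10^-26)(3.03×10^5) / [(1×1.60×10^-19)(5.92×10^-3)] = 29.7 m.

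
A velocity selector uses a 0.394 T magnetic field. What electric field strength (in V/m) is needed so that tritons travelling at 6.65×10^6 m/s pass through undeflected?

E ≈ 2.62×10^6 V/m

qE = qvB ⇒ E = vB = (6.65×10^6)(0.394) = 2.62×10^6 V/m.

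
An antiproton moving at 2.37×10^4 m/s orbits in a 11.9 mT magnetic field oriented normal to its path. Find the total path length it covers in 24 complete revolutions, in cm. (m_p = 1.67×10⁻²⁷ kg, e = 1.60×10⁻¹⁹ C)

L ≈ 313 cm

r = mv/(qB) = 0.0208 m, so one revolution covers 2πr = 0.131 m.
In 24 revolutions: L = 24·2πr = 3.13 m.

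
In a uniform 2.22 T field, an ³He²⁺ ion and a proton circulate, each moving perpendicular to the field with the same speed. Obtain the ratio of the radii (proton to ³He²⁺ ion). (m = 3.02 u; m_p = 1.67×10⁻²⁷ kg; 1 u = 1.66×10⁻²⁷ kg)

r = mv/(qB) ⇒ at equal v, r ∝ m/q.
r_{proton}/r_{³He²⁺ ion} = 0.666.

ratio ≈ 0.666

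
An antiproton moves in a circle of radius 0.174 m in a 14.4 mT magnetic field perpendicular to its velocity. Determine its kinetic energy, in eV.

K ≈ 301 eV

v = qBr/m = (1×1.60×10^-19)(0.0144)(0.174) / (1.67×10^-27) = 2.40×10^5 m/s.
K = ½mv² = 0.5·(1.67×10^-27)·(2.40×10^5)² = 4.81×10^-17 J = 301 eV.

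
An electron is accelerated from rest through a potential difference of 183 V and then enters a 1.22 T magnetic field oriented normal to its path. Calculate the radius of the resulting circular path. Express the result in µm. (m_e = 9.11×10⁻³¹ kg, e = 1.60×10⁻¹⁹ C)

r ≈ 37.4 µm

The kinetic energy gained is K = qV = (1×1.60×10^-19)(183) = 2.93×10^-17 J.
v = √(2K/m) = 8.02×10^6 m/s.
r = mv/(qB) = (9.11×10^-31)(8.02×10^6) / [(1×1.60×10^-19)(1.22)] = 3.74×10^-5 m.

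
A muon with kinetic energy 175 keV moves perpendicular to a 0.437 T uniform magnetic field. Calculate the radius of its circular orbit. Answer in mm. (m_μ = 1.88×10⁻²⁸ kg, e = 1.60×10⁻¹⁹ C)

Convert the energy: K = 175 keV = 2.80×10^-14 J.
v = √(2K/m) = √(2·2.80×10^-14/1.88×10^-28) = 1.73×10^7 m/s.
r = mv/(qB) = (1.88×10^-28)(1.73×10^7) / [(1×1.60×10^-19)(0.437)] = 0.0464 m.

r ≈ 46.4 mm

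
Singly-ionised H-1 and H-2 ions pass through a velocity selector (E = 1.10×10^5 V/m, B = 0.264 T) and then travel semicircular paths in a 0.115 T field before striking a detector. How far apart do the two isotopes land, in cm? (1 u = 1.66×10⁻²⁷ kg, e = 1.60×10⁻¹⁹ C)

Δd ≈ 7.52 cm

Both emerge at v = E/B₁ = 4.17×10^5 m/s.
r = mv/(qB₂), so r₁ = 0.0376 m and r₂ = 0.0752 m, giving Δr = 0.0376 m.
After a semicircle each ion lands a diameter 2r from the entry slit, so the separation is 2Δr = 0.0752 m.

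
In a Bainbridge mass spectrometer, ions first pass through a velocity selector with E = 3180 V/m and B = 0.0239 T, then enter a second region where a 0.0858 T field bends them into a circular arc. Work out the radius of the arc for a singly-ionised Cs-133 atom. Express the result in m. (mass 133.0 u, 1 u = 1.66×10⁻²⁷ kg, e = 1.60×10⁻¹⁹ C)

r ≈ 2.14 m

The selector passes v = E/B = 3180/0.0239 = 1.33×10^5 m/s.
In the deflection region, r = mv/(qB₂) = (2.21×10^-25)(1.33×10^5) / [(1×1.60×10^-19)(0.0858)] = 2.14 m.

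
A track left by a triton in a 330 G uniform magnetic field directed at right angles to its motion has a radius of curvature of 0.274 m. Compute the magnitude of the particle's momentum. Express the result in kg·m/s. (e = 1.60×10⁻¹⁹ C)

Since qvB = mv²/r, the momentum p = mv = qBr.
p = (1×1.60×10^-19)(0.0330)(0.274) = 1.45×10^-21 kg·m/s.

p ≈ 1.45×10^-21 kg·m/s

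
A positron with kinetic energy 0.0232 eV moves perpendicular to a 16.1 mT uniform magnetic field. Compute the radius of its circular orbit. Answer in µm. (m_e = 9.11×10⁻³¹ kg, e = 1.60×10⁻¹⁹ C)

r ≈ 31.9 µm

Convert the energy: K = 0.0232 eV = 3.71×10^-21 J.
v = √(2K/m) = √(2·3.71×10^-21/9.11×10^-31) = 9.03×10^4 m/s.
r = mv/(qB) = (9.11×10^-31)(9.03×10^4) / [(1×1.60×10^-19)(0.0161)] = 3.19×10^-5 m.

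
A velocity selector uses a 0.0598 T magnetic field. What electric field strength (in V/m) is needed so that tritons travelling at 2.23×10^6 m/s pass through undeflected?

E ≈ 1.33×10^5 V/m

qE = qvB ⇒ E = vB = (2.23×10^6)(0.0598) = 1.33×10^5 V/m.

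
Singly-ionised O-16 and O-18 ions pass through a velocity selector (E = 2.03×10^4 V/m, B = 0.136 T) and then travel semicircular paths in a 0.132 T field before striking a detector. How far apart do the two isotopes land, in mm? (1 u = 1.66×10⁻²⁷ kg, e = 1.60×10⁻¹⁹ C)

Both emerge at v = E/B₁ = 1.49×10^5 m/s.
r = mv/(qB₂), so r₁ = 0.1877 m and r₂ = 0.2112 m, giving Δr = 0.0235 m.
After a semicircle each ion lands a diameter 2r from the entry slit, so the separation is 2Δr = 0.0469 m.

Δd ≈ 46.9 mm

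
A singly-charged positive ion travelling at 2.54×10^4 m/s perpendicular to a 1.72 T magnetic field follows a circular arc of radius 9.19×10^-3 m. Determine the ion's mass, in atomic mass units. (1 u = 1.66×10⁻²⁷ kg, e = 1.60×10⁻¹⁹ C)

m ≈ 60.0 u

qvB = mv²/r ⇒ m = qBr/v.
m = (1×1.60×10^-19)(1.72)(9.19×10^-3) / (2.54×10^4) = 9.96×10^-26 kg = 60.0 u.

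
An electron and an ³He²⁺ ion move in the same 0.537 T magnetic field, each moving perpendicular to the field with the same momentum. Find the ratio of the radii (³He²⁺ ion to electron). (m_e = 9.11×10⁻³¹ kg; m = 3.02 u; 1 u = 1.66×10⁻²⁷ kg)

r = p/(qB) ⇒ at equal p, r ∝ 1/q.
r_{³He²⁺ ion}/r_{electron} = 0.500.

ratio ≈ 0.500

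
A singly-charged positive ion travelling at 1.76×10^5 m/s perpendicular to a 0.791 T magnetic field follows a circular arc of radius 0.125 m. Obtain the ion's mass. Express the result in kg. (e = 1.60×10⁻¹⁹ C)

qvB = mv²/r ⇒ m = qBr/v.
m = (1×1.60×10^-19)(0.791)(0.125) / (1.76×10^5) = 8.99×10^-26 kg.

m ≈ 8.99×10^-26 kg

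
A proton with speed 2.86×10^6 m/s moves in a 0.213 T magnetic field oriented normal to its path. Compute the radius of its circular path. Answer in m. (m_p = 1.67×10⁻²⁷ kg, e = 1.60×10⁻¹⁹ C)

The magnetic force provides the centripetal force: qvB = mv²/r, so r = mv/(qB).
r = (1.67×10^-27 kg)(2.86×10^6 m/s) / [(1×1.60×10^-19 C)(0.213 T)] = 0.140 m.

r ≈ 0.140 m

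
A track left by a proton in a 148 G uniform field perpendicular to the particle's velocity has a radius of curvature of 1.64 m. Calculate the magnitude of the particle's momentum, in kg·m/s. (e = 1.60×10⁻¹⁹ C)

Since qvB = mv²/r, the momentum p = mv = qBr.
p = (1×1.60×10^-19)(0.0148)(1.64) = 3.88×10^-21 kg·m/s.

p ≈ 3.88×10^-21 kg·m/s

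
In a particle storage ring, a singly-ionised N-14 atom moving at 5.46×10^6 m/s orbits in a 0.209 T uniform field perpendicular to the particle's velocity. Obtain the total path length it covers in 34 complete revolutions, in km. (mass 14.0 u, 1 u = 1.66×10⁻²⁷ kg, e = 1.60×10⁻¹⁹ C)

r = mv/(qB) = 3.79 m, so one revolution covers 2πr = 23.8 m.
In 34 revolutions: L = 34·2πr = 811 m.

L ≈ 0.811 km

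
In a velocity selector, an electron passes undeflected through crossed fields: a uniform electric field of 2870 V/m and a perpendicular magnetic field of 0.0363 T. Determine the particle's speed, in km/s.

v ≈ 79.1 km/s

For zero net force, qE = qvB, so v = E/B.
v = (2870) / (0.0363) = 7.91×10^4 m/s.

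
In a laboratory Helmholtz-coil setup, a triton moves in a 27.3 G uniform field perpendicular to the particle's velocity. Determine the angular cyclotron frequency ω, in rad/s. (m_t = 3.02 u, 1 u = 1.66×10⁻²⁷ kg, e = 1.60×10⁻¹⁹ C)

ω ≈ 8.71×10^4 rad/s

ω = qB/m = (1×1.60×10^-19)(2.73×10^-3) / (5.01×10^-27) = 8.71×10^4 rad/s.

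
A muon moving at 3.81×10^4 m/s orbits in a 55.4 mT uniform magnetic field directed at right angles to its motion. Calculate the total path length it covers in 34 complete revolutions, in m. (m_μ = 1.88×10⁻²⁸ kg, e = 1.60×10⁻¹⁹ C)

L ≈ 0.173 m

r = mv/(qB) = 8.08×10^-4 m, so one revolution covers 2πr = 5.08×10^-3 m.
In 34 revolutions: L = 34·2πr = 0.173 m.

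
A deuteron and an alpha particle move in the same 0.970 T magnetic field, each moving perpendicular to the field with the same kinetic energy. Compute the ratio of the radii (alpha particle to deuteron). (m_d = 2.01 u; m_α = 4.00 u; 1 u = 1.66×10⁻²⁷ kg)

r = √(2mK)/(qB) ⇒ at equal K, r ∝ √m/q.
r_{alpha particle}/r_{deuteron} = 0.705.

ratio ≈ 0.705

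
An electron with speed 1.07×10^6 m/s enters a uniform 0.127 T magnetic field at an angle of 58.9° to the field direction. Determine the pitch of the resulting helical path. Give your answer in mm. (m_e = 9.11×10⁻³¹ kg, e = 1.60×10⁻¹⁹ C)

The velocity component along B is v∥ = v cos58.9° = 5.53×10^5 m/s.
The cyclotron period T = 2πm/(qB) = 2.82×10^-10 s is set by m, q, B alone.
Pitch = v∥·T = (5.53×10^5)(2.82×10^-10) = 1.56×10^-4 m.

pitch ≈ 0.156 mm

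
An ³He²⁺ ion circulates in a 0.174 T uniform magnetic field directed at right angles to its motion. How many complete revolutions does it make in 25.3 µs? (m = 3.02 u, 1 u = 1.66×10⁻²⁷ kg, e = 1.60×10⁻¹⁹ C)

T = 2πm/(qB) = 2π(5.0132×10^-27) / [(2×1.60×10^-19)(0.174)] = 5.6571×10^-7 s.
N = t/T = 2.53×10^-5 / 5.6571×10^-7 ≈ 44.72, so 44 complete revolutions.

N = 44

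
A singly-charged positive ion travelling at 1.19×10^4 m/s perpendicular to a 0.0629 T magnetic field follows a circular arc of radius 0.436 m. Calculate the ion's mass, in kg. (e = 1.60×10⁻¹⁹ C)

m ≈ 3.69×10^-25 kg

qvB = mv²/r ⇒ m = qBr/v.
m = (1×1.60×10^-19)(0.0629)(0.436) / (1.19×10^4) = 3.69×10^-25 kg.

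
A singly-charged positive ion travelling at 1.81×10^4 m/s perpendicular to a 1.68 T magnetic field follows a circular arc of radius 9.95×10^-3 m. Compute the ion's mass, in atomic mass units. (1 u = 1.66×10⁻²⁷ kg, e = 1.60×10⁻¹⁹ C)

m ≈ 89.0 u

qvB = mv²/r ⇒ m = qBr/v.
m = (1×1.60×10^-19)(1.68)(9.95×10^-3) / (1.81×10^4) = 1.48×10^-25 kg = 89.0 u.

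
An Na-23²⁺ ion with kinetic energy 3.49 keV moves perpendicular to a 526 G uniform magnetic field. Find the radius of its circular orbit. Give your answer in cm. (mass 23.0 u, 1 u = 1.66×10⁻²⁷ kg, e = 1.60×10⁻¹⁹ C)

Convert the energy: K = 3.49 keV = 5.58×10^-16 J.
v = √(2K/m) = √(2·5.58×10^-16/3.82×10^-26) = 1.71×10^5 m/s.
r = mv/(qB) = (3.82×10^-26)(1.71×10^5) / [(2×1.60×10^-19)(0.0526)] = 0.388 m.

r ≈ 38.8 cm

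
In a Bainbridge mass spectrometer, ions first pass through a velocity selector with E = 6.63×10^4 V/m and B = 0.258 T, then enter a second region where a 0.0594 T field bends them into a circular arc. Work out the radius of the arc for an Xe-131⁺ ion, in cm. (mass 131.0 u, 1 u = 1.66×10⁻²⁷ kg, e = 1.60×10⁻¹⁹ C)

The selector passes v = E/B = 6.63×10^4/0.258 = 2.57×10^5 m/s.
In the deflection region, r = mv/(qB₂) = (2.17×10^-25)(2.57×10^5) / [(1×1.60×10^-19)(0.0594)] = 5.88 m.

r ≈ 588 cm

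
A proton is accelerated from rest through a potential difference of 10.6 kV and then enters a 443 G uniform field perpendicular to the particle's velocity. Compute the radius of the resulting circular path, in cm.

r ≈ 33.6 cm

The kinetic energy gained is K = qV = (1×1.60×10^-19)(1.06×10^4) = 1.70×10^-15 J.
v = √(2K/m) = 1.43×10^6 m/s.
r = mv/(qB) = (1.67×10^-27)(1.43×10^6) / [(1×1.60×10^-19)(0.0443)] = 0.336 m.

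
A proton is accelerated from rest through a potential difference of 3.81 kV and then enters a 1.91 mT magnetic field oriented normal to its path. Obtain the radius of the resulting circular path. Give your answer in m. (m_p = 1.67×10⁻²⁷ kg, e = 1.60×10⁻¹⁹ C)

The kinetic energy gained is K = qV = (1×1.60×10^-19)(3810) = 6.10×10^-16 J.
v = √(2K/m) = 8.54×10^5 m/s.
r = mv/(qB) = (1.67×10^-27)(8.54×10^5) / [(1×1.60×10^-19)(1.91×10^-3)] = 4.67 m.

r ≈ 4.67 m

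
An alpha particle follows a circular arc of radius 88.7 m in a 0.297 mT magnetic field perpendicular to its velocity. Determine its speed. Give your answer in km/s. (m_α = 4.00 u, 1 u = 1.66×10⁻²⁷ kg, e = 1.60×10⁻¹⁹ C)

v ≈ 1270 km/s

From qvB = mv²/r, v = qBr/m.
v = (2×1.60×10^-19)(2.97×10^-4)(88.7) / (6.64×10^-27) = 1.27×10^6 m/s.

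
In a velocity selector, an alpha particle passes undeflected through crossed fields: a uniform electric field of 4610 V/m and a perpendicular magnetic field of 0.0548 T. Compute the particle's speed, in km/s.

For zero net force, qE = qvB, so v = E/B.
v = (4610) / (0.0548) = 8.41×10^4 m/s.

v ≈ 84.1 km/s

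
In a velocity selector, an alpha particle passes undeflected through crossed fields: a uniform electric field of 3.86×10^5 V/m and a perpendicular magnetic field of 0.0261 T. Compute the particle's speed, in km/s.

v ≈ 14800 km/s

For zero net force, qE = qvB, so v = E/B.
v = (3.86×10^5) / (0.0261) = 1.48×10^7 m/s.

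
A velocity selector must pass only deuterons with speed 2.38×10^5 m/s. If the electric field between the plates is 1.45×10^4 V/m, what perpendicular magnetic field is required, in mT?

B ≈ 60.9 mT

qE = qvB ⇒ B = E/v = (1.45×10^4) / (2.38×10^5) = 0.0609 T.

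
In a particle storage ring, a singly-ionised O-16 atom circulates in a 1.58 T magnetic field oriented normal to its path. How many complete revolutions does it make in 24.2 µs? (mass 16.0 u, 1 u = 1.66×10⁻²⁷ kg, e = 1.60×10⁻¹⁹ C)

N = 36

T = 2πm/(qB) = 2π(2.656×10^-26) / [(1×1.60×10^-19)(1.58)] = 6.6013×10^-7 s.
N = t/T = 2.42×10^-5 / 6.6013×10^-7 ≈ 36.66, so 36 complete revolutions.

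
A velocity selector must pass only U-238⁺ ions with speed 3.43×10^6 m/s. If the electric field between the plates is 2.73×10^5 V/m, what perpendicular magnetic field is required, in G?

B ≈ 796 G

qE = qvB ⇒ B = E/v = (2.73×10^5) / (3.43×10^6) = 0.0796 T.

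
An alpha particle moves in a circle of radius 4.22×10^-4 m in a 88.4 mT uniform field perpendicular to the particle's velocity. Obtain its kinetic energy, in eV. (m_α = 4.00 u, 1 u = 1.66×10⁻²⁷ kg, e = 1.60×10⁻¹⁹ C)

K ≈ 0.0671 eV

v = qBr/m = (2×1.60×10^-19)(0.0884)(4.22×10^-4) / (6.64×10^-27) = 1800 m/s.
K = ½mv² = 0.5·(6.64×10^-27)·(1800)² = 1.07×10^-20 J = 0.0671 eV.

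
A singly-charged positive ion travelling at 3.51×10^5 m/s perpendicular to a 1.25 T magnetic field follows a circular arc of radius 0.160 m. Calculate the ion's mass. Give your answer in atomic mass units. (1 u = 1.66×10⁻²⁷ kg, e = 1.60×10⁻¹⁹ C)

m ≈ 54.9 u

qvB = mv²/r ⇒ m = qBr/v.
m = (1×1.60×10^-19)(1.25)(0.160) / (3.51×10^5) = 9.12×10^-26 kg = 54.9 u.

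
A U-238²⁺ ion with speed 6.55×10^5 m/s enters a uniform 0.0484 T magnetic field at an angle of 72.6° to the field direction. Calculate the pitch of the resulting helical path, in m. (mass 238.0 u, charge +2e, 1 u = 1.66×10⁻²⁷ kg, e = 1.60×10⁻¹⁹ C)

The velocity component along B is v∥ = v cos72.6° = 1.96×10^5 m/s.
The cyclotron period T = 2πm/(qB) = 1.60×10^-4 s is set by m, q, B alone.
Pitch = v∥·T = (1.96×10^5)(1.60×10^-4) = 31.4 m.

pitch ≈ 31.4 m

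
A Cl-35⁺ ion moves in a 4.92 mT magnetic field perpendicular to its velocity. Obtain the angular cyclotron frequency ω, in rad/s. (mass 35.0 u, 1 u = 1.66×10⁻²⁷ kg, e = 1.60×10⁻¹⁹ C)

ω ≈ 1.35×10^4 rad/s

ω = qB/m = (1×1.60×10^-19)(4.92×10^-3) / (5.81×10^-26) = 1.35×10^4 rad/s.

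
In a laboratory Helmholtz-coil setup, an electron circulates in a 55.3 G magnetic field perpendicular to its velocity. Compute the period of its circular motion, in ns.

The cyclotron period is independent of speed: T = 2πm/(qB).
T = 2π(9.11×10^-31) / [(1×1.60×10^-19)(5.53×10^-3)] = 6.47×10^-9 s.

T ≈ 6.47 ns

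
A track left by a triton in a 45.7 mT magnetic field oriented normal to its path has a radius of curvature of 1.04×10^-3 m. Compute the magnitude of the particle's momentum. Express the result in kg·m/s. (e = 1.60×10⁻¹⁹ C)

p ≈ 7.60×10^-24 kg·m/s

Since qvB = mv²/r, the momentum p = mv = qBr.
p = (1×1.60×10^-19)(0.0457)(1.04×10^-3) = 7.60×10^-24 kg·m/s.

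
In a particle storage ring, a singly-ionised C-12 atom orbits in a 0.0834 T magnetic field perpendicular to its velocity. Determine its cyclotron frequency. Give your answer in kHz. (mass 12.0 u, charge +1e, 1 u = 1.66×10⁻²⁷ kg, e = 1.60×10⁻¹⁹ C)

f ≈ 107 kHz

f = qB/(2πm) = (1×1.60×10^-19)(0.0834) / [2π(1.99×10^-26)] = 1.07×10^5 Hz.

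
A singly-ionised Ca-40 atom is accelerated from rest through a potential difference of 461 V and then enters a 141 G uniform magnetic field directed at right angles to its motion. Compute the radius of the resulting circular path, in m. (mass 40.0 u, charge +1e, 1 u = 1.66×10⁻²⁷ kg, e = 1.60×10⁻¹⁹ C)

r ≈ 1.39 m

The kinetic energy gained is K = qV = (1×1.60×10^-19)(461) = 7.38×10^-17 J.
v = √(2K/m) = 4.71×10^4 m/s.
r = mv/(qB) = (6.64×10^-26)(4.71×10^4) / [(1×1.60×10^-19)(0.0141)] = 1.39 m.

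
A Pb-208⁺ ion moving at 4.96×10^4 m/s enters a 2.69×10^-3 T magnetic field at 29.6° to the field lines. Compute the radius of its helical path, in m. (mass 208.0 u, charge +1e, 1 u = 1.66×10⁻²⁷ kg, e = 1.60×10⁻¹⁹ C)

r ≈ 19.7 m

Only the perpendicular component v⊥ = v sin29.6° = 2.45×10^4 m/s is bent by the field.
r = m v⊥ /(qB) = (3.45×10^-25)(2.45×10^4) / [(1×1.60×10^-19)(2.69×10^-3)] = 19.7 m.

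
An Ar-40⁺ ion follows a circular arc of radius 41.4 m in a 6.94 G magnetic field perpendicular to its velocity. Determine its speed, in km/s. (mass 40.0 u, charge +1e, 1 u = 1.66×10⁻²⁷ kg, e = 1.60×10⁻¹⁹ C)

v ≈ 69.2 km/s

From qvB = mv²/r, v = qBr/m.
v = (1×1.60×10^-19)(6.94×10^-4)(41.4) / (6.64×10^-26) = 6.92×10^4 m/s.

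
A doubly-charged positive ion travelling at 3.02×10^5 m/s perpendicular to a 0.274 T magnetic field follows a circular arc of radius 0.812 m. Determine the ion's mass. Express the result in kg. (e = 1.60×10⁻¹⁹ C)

m ≈ 2.36×10^-25 kg

qvB = mv²/r ⇒ m = qBr/v.
m = (2×1.60×10^-19)(0.274)(0.812) / (3.02×10^5) = 2.36×10^-25 kg.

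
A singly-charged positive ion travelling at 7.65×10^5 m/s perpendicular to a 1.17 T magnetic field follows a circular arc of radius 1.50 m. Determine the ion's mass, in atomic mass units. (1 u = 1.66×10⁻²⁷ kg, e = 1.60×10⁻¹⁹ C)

qvB = mv²/r ⇒ m = qBr/v.
m = (1×1.60×10^-19)(1.17)(1.50) / (7.65×10^5) = 3.67×10^-25 kg = 221 u.

m ≈ 221 u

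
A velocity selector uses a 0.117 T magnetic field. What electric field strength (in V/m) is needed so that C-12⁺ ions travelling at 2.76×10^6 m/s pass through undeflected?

qE = qvB ⇒ E = vB = (2.76×10^6)(0.117) = 3.23×10^5 V/m.

E ≈ 3.23×10^5 V/m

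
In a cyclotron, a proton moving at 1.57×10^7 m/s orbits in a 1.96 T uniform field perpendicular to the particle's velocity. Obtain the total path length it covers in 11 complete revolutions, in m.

L ≈ 5.78 m

r = mv/(qB) = 0.0836 m, so one revolution covers 2πr = 0.525 m.
In 11 revolutions: L = 11·2πr = 5.78 m.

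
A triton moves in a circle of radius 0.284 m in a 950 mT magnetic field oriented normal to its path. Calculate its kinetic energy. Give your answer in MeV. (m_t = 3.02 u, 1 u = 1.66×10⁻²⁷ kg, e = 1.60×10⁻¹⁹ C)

K ≈ 1.16 MeV

v = qBr/m = (1×1.60×10^-19)(0.950)(0.284) / (5.01×10^-27) = 8.61×10^6 m/s.
K = ½mv² = 0.5·(5.01×10^-27)·(8.61×10^6)² = 1.86×10^-13 J = 1.16 MeV.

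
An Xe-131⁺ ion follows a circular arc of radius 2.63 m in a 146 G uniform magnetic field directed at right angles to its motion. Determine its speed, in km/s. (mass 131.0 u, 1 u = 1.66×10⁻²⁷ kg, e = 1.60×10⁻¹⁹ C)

v ≈ 28.3 km/s

From qvB = mv²/r, v = qBr/m.
v = (1×1.60×10^-19)(0.0146)(2.63) / (2.17×10^-25) = 2.83×10^4 m/s.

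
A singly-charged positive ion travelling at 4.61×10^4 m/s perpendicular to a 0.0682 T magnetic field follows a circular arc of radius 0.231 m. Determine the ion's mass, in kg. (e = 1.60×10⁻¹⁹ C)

qvB = mv²/r ⇒ m = qBr/v.
m = (1×1.60×10^-19)(0.0682)(0.231) / (4.61×10^4) = 5.47×10^-26 kg.

m ≈ 5.47×10^-26 kg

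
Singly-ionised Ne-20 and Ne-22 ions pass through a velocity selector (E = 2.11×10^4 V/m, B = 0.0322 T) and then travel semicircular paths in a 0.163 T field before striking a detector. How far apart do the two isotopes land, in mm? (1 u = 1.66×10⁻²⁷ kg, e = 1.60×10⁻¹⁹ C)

Both emerge at v = E/B₁ = 6.55×10^5 m/s.
r = mv/(qB₂), so r₁ = 0.8342 m and r₂ = 0.9176 m, giving Δr = 0.0834 m.
After a semicircle each ion lands a diameter 2r from the entry slit, so the separation is 2Δr = 0.167 m.

Δd ≈ 167 mm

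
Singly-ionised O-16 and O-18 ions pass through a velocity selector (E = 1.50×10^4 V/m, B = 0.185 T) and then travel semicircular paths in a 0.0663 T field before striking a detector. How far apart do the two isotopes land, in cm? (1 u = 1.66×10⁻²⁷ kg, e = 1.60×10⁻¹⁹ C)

Both emerge at v = E/B₁ = 8.11×10^4 m/s.
r = mv/(qB₂), so r₁ = 0.2030 m and r₂ = 0.2284 m, giving Δr = 0.0254 m.
After a semicircle each ion lands a diameter 2r from the entry slit, so the separation is 2Δr = 0.0508 m.

Δd ≈ 5.08 cm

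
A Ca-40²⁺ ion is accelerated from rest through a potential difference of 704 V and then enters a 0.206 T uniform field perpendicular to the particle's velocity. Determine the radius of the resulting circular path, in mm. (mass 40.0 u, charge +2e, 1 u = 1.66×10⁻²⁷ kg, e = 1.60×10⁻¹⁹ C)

r ≈ 83.0 mm

The kinetic energy gained is K = qV = (2×1.60×10^-19)(704) = 2.25×10^-16 J.
v = √(2K/m) = 8.24×10^4 m/s.
r = mv/(qB) = (6.64×10^-26)(8.24×10^4) / [(2×1.60×10^-19)(0.206)] = 0.0830 m.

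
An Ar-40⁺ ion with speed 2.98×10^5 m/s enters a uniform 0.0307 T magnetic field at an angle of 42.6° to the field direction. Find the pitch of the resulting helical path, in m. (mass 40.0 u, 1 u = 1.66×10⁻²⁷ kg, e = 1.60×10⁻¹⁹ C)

pitch ≈ 18.6 m

The velocity component along B is v∥ = v cos42.6° = 2.19×10^5 m/s.
The cyclotron period T = 2πm/(qB) = 8.49×10^-5 s is set by m, q, B alone.
Pitch = v∥·T = (2.19×10^5)(8.49×10^-5) = 18.6 m.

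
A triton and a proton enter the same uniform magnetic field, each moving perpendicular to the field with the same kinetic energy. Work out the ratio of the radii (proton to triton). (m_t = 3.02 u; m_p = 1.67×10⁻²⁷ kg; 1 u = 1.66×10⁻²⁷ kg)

r = √(2mK)/(qB) ⇒ at equal K, r ∝ √m/q.
r_{proton}/r_{triton} = 0.577.

ratio ≈ 0.577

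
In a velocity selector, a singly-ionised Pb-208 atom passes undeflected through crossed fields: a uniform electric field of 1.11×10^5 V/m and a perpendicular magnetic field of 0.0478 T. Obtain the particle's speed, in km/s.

For zero net force, qE = qvB, so v = E/B.
v = (1.11×10^5) / (0.0478) = 2.32×10^6 m/s.

v ≈ 2320 km/s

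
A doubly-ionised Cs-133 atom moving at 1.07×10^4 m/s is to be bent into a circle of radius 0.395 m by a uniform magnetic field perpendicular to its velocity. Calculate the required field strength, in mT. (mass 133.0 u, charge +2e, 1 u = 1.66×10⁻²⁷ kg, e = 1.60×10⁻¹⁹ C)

B ≈ 18.7 mT

qvB = mv²/r gives B = mv/(qr).
B = (2.21×10^-25)(1.07×10^4) / [(2×1.60×10^-19)(0.395)] = 0.0187 T.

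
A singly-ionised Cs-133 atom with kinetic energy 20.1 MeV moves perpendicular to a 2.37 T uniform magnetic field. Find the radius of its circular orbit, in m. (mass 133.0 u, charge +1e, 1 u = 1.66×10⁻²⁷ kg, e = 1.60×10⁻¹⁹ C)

Convert the energy: K = 20.1 MeV = 3.22×10^-12 J.
v = √(2K/m) = √(2·3.22×10^-12/2.21×10^-25) = 5.40×10^6 m/s.
r = mv/(qB) = (2.21×10^-25)(5.40×10^6) / [(1×1.60×10^-19)(2.37)] = 3.14 m.

r ≈ 3.14 m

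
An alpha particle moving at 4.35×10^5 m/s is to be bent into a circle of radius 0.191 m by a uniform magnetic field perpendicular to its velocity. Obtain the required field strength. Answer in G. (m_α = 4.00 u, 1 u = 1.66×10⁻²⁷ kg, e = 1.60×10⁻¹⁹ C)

qvB = mv²/r gives B = mv/(qr).
B = (6.64×10^-27)(4.35×10^5) / [(2×1.60×10^-19)(0.191)] = 0.0473 T.

B ≈ 473 G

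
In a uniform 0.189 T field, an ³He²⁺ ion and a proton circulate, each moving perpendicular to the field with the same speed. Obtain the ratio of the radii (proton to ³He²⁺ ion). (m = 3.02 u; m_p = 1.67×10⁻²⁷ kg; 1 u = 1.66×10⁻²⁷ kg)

ratio ≈ 0.666

r = mv/(qB) ⇒ at equal v, r ∝ m/q.
r_{proton}/r_{³He²⁺ ion} = 0.666.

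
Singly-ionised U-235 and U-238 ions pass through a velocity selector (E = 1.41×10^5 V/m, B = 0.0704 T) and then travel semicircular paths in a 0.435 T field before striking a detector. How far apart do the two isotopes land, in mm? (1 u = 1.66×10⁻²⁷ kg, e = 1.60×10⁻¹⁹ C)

Both emerge at v = E/B₁ = 2.00×10^6 m/s.
r = mv/(qB₂), so r₁ = 11.226 m and r₂ = 11.369 m, giving Δr = 0.143 m.
After a semicircle each ion lands a diameter 2r from the entry slit, so the separation is 2Δr = 0.287 m.

Δd ≈ 287 mm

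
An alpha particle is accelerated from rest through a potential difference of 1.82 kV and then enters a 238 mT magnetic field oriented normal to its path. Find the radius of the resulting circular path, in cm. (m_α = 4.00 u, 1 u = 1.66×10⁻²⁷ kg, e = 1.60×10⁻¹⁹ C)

The kinetic energy gained is K = qV = (2×1.60×10^-19)(1820) = 5.82×10^-16 J.
v = √(2K/m) = 4.19×10^5 m/s.
r = mv/(qB) = (6.64×10^-27)(4.19×10^5) / [(2×1.60×10^-19)(0.238)] = 0.0365 m.

r ≈ 3.65 cm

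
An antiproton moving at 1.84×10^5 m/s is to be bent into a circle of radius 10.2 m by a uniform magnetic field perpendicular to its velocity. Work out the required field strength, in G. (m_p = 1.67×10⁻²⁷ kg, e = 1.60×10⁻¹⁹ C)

B ≈ 1.88 G

qvB = mv²/r gives B = mv/(qr).
B = (1.67×10^-27)(1.84×10^5) / [(1×1.60×10^-19)(10.2)] = 1.88×10^-4 T.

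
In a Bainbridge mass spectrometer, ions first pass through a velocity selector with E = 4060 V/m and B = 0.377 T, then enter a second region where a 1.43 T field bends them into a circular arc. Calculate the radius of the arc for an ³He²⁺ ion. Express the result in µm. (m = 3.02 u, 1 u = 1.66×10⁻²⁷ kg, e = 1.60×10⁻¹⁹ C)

r ≈ 118 µm

The selector passes v = E/B = 4060/0.377 = 1.08×10^4 m/s.
In the deflection region, r = mv/(qB₂) = (5.01×10^-27)(1.08×10^4) / [(2×1.60×10^-19)(1.43)] = 1.18×10^-4 m.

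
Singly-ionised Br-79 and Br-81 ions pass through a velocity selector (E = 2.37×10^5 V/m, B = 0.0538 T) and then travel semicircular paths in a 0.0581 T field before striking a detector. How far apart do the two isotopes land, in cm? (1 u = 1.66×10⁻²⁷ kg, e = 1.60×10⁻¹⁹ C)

Δd ≈ 315 cm

Both emerge at v = E/B₁ = 4.41×10^6 m/s.
r = mv/(qB₂), so r₁ = 62.14 m and r₂ = 63.72 m, giving Δr = 1.57 m.
After a semicircle each ion lands a diameter 2r from the entry slit, so the separation is 2Δr = 3.15 m.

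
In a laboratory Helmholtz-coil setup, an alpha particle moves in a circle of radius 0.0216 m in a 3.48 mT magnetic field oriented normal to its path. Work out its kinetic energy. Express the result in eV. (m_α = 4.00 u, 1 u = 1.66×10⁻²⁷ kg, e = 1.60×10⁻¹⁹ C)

K ≈ 0.272 eV

v = qBr/m = (2×1.60×10^-19)(3.48×10^-3)(0.0216) / (6.64×10^-27) = 3620 m/s.
K = ½mv² = 0.5·(6.64×10^-27)·(3620)² = 4.36×10^-20 J = 0.272 eV.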